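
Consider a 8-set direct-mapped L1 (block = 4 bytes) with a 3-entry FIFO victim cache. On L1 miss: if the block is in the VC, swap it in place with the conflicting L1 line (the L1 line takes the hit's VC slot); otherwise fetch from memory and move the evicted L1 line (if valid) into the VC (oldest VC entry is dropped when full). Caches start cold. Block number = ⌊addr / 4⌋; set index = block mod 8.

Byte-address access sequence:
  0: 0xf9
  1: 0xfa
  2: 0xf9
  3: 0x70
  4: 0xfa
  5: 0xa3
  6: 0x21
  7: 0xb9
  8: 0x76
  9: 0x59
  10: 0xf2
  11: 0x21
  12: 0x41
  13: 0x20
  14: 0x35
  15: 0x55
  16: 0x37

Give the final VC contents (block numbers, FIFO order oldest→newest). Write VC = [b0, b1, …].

VC = [16, 29, 21]

0: 0xf9 (blk 62, set 6) → MISS  vc=[]
1: 0xfa (blk 62, set 6) → L1-HIT  vc=[]
2: 0xf9 (blk 62, set 6) → L1-HIT  vc=[]
3: 0x70 (blk 28, set 4) → MISS  vc=[]
4: 0xfa (blk 62, set 6) → L1-HIT  vc=[]
5: 0xa3 (blk 40, set 0) → MISS  vc=[]
6: 0x21 (blk 8, set 0) → MISS  vc=[40]
7: 0xb9 (blk 46, set 6) → MISS  vc=[40, 62]
8: 0x76 (blk 29, set 5) → MISS  vc=[40, 62]
9: 0x59 (blk 22, set 6) → MISS  vc=[40, 62, 46]
10: 0xf2 (blk 60, set 4) → MISS  vc=[62, 46, 28]
11: 0x21 (blk 8, set 0) → L1-HIT  vc=[62, 46, 28]
12: 0x41 (blk 16, set 0) → MISS  vc=[46, 28, 8]
13: 0x20 (blk 8, set 0) → VC-HIT  vc=[46, 28, 16]
14: 0x35 (blk 13, set 5) → MISS  vc=[28, 16, 29]
15: 0x55 (blk 21, set 5) → MISS  vc=[16, 29, 13]
16: 0x37 (blk 13, set 5) → VC-HIT  vc=[16, 29, 21]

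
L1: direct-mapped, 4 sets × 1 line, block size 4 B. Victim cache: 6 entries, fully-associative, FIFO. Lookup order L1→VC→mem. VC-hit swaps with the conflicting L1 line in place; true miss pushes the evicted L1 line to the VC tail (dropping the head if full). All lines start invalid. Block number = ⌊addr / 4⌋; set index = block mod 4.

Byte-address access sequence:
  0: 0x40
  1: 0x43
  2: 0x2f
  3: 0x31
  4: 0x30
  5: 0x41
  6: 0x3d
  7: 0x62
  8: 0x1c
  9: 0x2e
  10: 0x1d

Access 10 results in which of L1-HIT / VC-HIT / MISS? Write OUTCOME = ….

OUTCOME = VC-HIT

  [0] addr=0x40 blk=16 s=0: MISS | VC []
  [1] addr=0x43 blk=16 s=0: L1-HIT | VC []
  [2] addr=0x2f blk=11 s=3: MISS | VC []
  [3] addr=0x31 blk=12 s=0: MISS | VC [16]
  [4] addr=0x30 blk=12 s=0: L1-HIT | VC [16]
  [5] addr=0x41 blk=16 s=0: VC-HIT | VC [12]
  [6] addr=0x3d blk=15 s=3: MISS | VC [12, 11]
  [7] addr=0x62 blk=24 s=0: MISS | VC [12, 11, 16]
  [8] addr=0x1c blk=7 s=3: MISS | VC [12, 11, 16, 15]
  [9] addr=0x2e blk=11 s=3: VC-HIT | VC [12, 7, 16, 15]
  [10] addr=0x1d blk=7 s=3: VC-HIT | VC [12, 11, 16, 15]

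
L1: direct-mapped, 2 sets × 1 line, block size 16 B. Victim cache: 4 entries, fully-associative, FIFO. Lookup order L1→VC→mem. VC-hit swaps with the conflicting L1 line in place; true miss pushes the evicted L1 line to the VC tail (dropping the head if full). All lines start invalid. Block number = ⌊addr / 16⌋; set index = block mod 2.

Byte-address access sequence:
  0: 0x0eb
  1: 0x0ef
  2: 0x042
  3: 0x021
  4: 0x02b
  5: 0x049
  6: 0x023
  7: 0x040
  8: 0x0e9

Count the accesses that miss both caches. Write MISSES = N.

  [0] addr=0xeb blk=14 s=0: MISS | VC []
  [1] addr=0xef blk=14 s=0: L1-HIT | VC []
  [2] addr=0x42 blk=4 s=0: MISS | VC [14]
  [3] addr=0x21 blk=2 s=0: MISS | VC [14, 4]
  [4] addr=0x2b blk=2 s=0: L1-HIT | VC [14, 4]
  [5] addr=0x49 blk=4 s=0: VC-HIT | VC [14, 2]
  [6] addr=0x23 blk=2 s=0: VC-HIT | VC [14, 4]
  [7] addr=0x40 blk=4 s=0: VC-HIT | VC [14, 2]
  [8] addr=0xe9 blk=14 s=0: VC-HIT | VC [4, 2]

MISSES = 3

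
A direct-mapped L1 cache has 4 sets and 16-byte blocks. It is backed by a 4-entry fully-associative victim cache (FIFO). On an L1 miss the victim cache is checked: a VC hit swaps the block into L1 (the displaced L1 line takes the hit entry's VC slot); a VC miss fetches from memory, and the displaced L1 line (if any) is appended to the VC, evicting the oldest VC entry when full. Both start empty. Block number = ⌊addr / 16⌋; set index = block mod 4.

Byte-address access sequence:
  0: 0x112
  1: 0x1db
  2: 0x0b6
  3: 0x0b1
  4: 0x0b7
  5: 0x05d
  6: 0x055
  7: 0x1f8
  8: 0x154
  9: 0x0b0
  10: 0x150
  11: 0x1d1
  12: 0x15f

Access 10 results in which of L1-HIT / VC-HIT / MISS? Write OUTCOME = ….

  [0] addr=0x112 blk=17 s=1: MISS | VC []
  [1] addr=0x1db blk=29 s=1: MISS | VC [17]
  [2] addr=0xb6 blk=11 s=3: MISS | VC [17]
  [3] addr=0xb1 blk=11 s=3: L1-HIT | VC [17]
  [4] addr=0xb7 blk=11 s=3: L1-HIT | VC [17]
  [5] addr=0x5d blk=5 s=1: MISS | VC [17, 29]
  [6] addr=0x55 blk=5 s=1: L1-HIT | VC [17, 29]
  [7] addr=0x1f8 blk=31 s=3: MISS | VC [17, 29, 11]
  [8] addr=0x154 blk=21 s=1: MISS | VC [17, 29, 11, 5]
  [9] addr=0xb0 blk=11 s=3: VC-HIT | VC [17, 29, 31, 5]
  [10] addr=0x150 blk=21 s=1: L1-HIT | VC [17, 29, 31, 5]
  [11] addr=0x1d1 blk=29 s=1: VC-HIT | VC [17, 21, 31, 5]
  [12] addr=0x15f blk=21 s=1: VC-HIT | VC [17, 29, 31, 5]

OUTCOME = L1-HIT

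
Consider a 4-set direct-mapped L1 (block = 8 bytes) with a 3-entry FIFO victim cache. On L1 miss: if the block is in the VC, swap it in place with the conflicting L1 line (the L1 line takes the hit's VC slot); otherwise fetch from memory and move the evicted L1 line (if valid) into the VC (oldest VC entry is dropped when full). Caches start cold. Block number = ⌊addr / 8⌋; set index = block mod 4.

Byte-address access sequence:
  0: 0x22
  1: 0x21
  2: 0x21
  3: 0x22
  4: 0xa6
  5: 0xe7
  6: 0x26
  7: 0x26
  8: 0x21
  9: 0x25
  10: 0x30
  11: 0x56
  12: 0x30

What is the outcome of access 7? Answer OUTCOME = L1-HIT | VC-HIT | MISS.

0: 0x22 (blk 4, set 0) → MISS  vc=[]
1: 0x21 (blk 4, set 0) → L1-HIT  vc=[]
2: 0x21 (blk 4, set 0) → L1-HIT  vc=[]
3: 0x22 (blk 4, set 0) → L1-HIT  vc=[]
4: 0xa6 (blk 20, set 0) → MISS  vc=[4]
5: 0xe7 (blk 28, set 0) → MISS  vc=[4, 20]
6: 0x26 (blk 4, set 0) → VC-HIT  vc=[28, 20]
7: 0x26 (blk 4, set 0) → L1-HIT  vc=[28, 20]
8: 0x21 (blk 4, set 0) → L1-HIT  vc=[28, 20]
9: 0x25 (blk 4, set 0) → L1-HIT  vc=[28, 20]
10: 0x30 (blk 6, set 2) → MISS  vc=[28, 20]
11: 0x56 (blk 10, set 2) → MISS  vc=[28, 20, 6]
12: 0x30 (blk 6, set 2) → VC-HIT  vc=[28, 20, 10]

OUTCOME = L1-HIT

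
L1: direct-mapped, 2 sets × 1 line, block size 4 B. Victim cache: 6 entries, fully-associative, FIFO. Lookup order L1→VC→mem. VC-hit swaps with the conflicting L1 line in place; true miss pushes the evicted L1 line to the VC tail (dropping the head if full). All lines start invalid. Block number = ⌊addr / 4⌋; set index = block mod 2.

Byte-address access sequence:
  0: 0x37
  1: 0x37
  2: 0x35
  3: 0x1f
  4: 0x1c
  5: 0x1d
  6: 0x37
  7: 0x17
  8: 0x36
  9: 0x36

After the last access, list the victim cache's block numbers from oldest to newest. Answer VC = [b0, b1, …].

VC = [7, 5]

0: 0x37 (blk 13, set 1) → MISS  vc=[]
1: 0x37 (blk 13, set 1) → L1-HIT  vc=[]
2: 0x35 (blk 13, set 1) → L1-HIT  vc=[]
3: 0x1f (blk 7, set 1) → MISS  vc=[13]
4: 0x1c (blk 7, set 1) → L1-HIT  vc=[13]
5: 0x1d (blk 7, set 1) → L1-HIT  vc=[13]
6: 0x37 (blk 13, set 1) → VC-HIT  vc=[7]
7: 0x17 (blk 5, set 1) → MISS  vc=[7, 13]
8: 0x36 (blk 13, set 1) → VC-HIT  vc=[7, 5]
9: 0x36 (blk 13, set 1) → L1-HIT  vc=[7, 5]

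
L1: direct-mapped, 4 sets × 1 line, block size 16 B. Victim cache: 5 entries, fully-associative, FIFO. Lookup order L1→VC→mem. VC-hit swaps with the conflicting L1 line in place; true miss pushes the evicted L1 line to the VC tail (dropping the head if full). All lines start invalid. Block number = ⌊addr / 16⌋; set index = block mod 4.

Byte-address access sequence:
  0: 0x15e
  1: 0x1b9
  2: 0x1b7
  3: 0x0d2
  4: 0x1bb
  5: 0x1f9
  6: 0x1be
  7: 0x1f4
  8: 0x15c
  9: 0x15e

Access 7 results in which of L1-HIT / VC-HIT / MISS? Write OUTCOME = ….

#0 0x15e→b21/s1 MISS; vc=[]
#1 0x1b9→b27/s3 MISS; vc=[]
#2 0x1b7→b27/s3 L1-HIT; vc=[]
#3 0xd2→b13/s1 MISS; vc=[21]
#4 0x1bb→b27/s3 L1-HIT; vc=[21]
#5 0x1f9→b31/s3 MISS; vc=[21,27]
#6 0x1be→b27/s3 VC-HIT; vc=[21,31]
#7 0x1f4→b31/s3 VC-HIT; vc=[21,27]
#8 0x15c→b21/s1 VC-HIT; vc=[13,27]
#9 0x15e→b21/s1 L1-HIT; vc=[13,27]

OUTCOME = VC-HIT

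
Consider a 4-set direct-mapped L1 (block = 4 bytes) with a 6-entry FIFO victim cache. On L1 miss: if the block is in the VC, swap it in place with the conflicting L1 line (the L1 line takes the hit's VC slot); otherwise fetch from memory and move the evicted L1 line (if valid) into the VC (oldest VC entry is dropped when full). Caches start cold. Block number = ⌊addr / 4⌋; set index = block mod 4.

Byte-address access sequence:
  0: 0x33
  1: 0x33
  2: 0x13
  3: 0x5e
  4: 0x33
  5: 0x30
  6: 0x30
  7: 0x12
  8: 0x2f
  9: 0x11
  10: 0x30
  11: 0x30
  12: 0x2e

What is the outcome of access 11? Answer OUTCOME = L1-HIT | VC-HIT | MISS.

OUTCOME = L1-HIT

0: 0x33 (blk 12, set 0) → MISS  vc=[]
1: 0x33 (blk 12, set 0) → L1-HIT  vc=[]
2: 0x13 (blk 4, set 0) → MISS  vc=[12]
3: 0x5e (blk 23, set 3) → MISS  vc=[12]
4: 0x33 (blk 12, set 0) → VC-HIT  vc=[4]
5: 0x30 (blk 12, set 0) → L1-HIT  vc=[4]
6: 0x30 (blk 12, set 0) → L1-HIT  vc=[4]
7: 0x12 (blk 4, set 0) → VC-HIT  vc=[12]
8: 0x2f (blk 11, set 3) → MISS  vc=[12, 23]
9: 0x11 (blk 4, set 0) → L1-HIT  vc=[12, 23]
10: 0x30 (blk 12, set 0) → VC-HIT  vc=[4, 23]
11: 0x30 (blk 12, set 0) → L1-HIT  vc=[4, 23]
12: 0x2e (blk 11, set 3) → L1-HIT  vc=[4, 23]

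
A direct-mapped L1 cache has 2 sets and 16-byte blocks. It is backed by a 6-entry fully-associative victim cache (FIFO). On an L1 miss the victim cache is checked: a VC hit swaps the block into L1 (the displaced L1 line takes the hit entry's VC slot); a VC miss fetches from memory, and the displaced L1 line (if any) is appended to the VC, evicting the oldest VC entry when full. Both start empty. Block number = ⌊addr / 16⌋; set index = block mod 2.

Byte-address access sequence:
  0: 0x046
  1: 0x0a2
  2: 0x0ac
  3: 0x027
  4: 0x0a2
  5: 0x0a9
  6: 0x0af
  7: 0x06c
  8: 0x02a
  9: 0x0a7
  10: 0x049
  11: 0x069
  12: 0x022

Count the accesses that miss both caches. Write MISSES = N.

MISSES = 4

#0 0x46→b4/s0 MISS; vc=[]
#1 0xa2→b10/s0 MISS; vc=[4]
#2 0xac→b10/s0 L1-HIT; vc=[4]
#3 0x27→b2/s0 MISS; vc=[4,10]
#4 0xa2→b10/s0 VC-HIT; vc=[4,2]
#5 0xa9→b10/s0 L1-HIT; vc=[4,2]
#6 0xaf→b10/s0 L1-HIT; vc=[4,2]
#7 0x6c→b6/s0 MISS; vc=[4,2,10]
#8 0x2a→b2/s0 VC-HIT; vc=[4,6,10]
#9 0xa7→b10/s0 VC-HIT; vc=[4,6,2]
#10 0x49→b4/s0 VC-HIT; vc=[10,6,2]
#11 0x69→b6/s0 VC-HIT; vc=[10,4,2]
#12 0x22→b2/s0 VC-HIT; vc=[10,4,6]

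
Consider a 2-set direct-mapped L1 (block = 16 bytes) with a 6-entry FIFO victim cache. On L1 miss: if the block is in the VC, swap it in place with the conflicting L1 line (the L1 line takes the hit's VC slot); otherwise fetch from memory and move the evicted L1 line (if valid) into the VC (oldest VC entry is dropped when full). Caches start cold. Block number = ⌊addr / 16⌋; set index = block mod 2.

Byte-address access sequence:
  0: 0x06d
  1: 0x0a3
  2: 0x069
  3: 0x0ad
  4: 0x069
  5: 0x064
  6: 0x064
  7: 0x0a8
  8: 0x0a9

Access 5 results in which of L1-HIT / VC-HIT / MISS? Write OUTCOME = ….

  [0] addr=0x6d blk=6 s=0: MISS | VC []
  [1] addr=0xa3 blk=10 s=0: MISS | VC [6]
  [2] addr=0x69 blk=6 s=0: VC-HIT | VC [10]
  [3] addr=0xad blk=10 s=0: VC-HIT | VC [6]
  [4] addr=0x69 blk=6 s=0: VC-HIT | VC [10]
  [5] addr=0x64 blk=6 s=0: L1-HIT | VC [10]
  [6] addr=0x64 blk=6 s=0: L1-HIT | VC [10]
  [7] addr=0xa8 blk=10 s=0: VC-HIT | VC [6]
  [8] addr=0xa9 blk=10 s=0: L1-HIT | VC [6]

OUTCOME = L1-HIT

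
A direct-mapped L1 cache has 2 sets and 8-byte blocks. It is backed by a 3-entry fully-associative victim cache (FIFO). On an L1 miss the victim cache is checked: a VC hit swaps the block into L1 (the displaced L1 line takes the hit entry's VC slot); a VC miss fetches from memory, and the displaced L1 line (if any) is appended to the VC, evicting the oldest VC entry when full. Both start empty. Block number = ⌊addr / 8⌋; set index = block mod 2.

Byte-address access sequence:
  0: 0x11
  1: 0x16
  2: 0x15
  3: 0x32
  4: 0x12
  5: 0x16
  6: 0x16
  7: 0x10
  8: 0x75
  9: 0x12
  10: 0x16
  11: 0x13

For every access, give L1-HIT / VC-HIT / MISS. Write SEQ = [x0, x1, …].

SEQ = [MISS, L1-HIT, L1-HIT, MISS, VC-HIT, L1-HIT, L1-HIT, L1-HIT, MISS, VC-HIT, L1-HIT, L1-HIT]

0: 0x11 (blk 2, set 0) → MISS  vc=[]
1: 0x16 (blk 2, set 0) → L1-HIT  vc=[]
2: 0x15 (blk 2, set 0) → L1-HIT  vc=[]
3: 0x32 (blk 6, set 0) → MISS  vc=[2]
4: 0x12 (blk 2, set 0) → VC-HIT  vc=[6]
5: 0x16 (blk 2, set 0) → L1-HIT  vc=[6]
6: 0x16 (blk 2, set 0) → L1-HIT  vc=[6]
7: 0x10 (blk 2, set 0) → L1-HIT  vc=[6]
8: 0x75 (blk 14, set 0) → MISS  vc=[6, 2]
9: 0x12 (blk 2, set 0) → VC-HIT  vc=[6, 14]
10: 0x16 (blk 2, set 0) → L1-HIT  vc=[6, 14]
11: 0x13 (blk 2, set 0) → L1-HIT  vc=[6, 14]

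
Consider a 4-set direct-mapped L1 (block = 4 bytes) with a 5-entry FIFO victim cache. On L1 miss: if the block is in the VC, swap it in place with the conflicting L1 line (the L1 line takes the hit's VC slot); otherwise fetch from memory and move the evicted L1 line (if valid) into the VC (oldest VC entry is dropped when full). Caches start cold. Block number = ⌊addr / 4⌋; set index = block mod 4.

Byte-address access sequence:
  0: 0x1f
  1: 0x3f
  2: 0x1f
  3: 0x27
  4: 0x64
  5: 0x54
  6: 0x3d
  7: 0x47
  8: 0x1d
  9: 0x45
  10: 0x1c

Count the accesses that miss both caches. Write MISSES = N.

MISSES = 6

#0 0x1f→b7/s3 MISS; vc=[]
#1 0x3f→b15/s3 MISS; vc=[7]
#2 0x1f→b7/s3 VC-HIT; vc=[15]
#3 0x27→b9/s1 MISS; vc=[15]
#4 0x64→b25/s1 MISS; vc=[15,9]
#5 0x54→b21/s1 MISS; vc=[15,9,25]
#6 0x3d→b15/s3 VC-HIT; vc=[7,9,25]
#7 0x47→b17/s1 MISS; vc=[7,9,25,21]
#8 0x1d→b7/s3 VC-HIT; vc=[15,9,25,21]
#9 0x45→b17/s1 L1-HIT; vc=[15,9,25,21]
#10 0x1c→b7/s3 L1-HIT; vc=[15,9,25,21]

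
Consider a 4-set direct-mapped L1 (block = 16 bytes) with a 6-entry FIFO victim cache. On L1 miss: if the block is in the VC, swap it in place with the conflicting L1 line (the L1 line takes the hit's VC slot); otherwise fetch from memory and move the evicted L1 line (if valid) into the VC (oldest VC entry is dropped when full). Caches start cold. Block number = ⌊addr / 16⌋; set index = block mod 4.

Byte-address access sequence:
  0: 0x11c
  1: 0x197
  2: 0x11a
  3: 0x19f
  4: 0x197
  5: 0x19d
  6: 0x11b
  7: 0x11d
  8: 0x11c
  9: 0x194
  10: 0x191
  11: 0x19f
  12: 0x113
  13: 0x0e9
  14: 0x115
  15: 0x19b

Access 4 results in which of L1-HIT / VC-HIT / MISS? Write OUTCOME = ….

OUTCOME = L1-HIT

0: 0x11c (blk 17, set 1) → MISS  vc=[]
1: 0x197 (blk 25, set 1) → MISS  vc=[17]
2: 0x11a (blk 17, set 1) → VC-HIT  vc=[25]
3: 0x19f (blk 25, set 1) → VC-HIT  vc=[17]
4: 0x197 (blk 25, set 1) → L1-HIT  vc=[17]
5: 0x19d (blk 25, set 1) → L1-HIT  vc=[17]
6: 0x11b (blk 17, set 1) → VC-HIT  vc=[25]
7: 0x11d (blk 17, set 1) → L1-HIT  vc=[25]
8: 0x11c (blk 17, set 1) → L1-HIT  vc=[25]
9: 0x194 (blk 25, set 1) → VC-HIT  vc=[17]
10: 0x191 (blk 25, set 1) → L1-HIT  vc=[17]
11: 0x19f (blk 25, set 1) → L1-HIT  vc=[17]
12: 0x113 (blk 17, set 1) → VC-HIT  vc=[25]
13: 0xe9 (blk 14, set 2) → MISS  vc=[25]
14: 0x115 (blk 17, set 1) → L1-HIT  vc=[25]
15: 0x19b (blk 25, set 1) → VC-HIT  vc=[17]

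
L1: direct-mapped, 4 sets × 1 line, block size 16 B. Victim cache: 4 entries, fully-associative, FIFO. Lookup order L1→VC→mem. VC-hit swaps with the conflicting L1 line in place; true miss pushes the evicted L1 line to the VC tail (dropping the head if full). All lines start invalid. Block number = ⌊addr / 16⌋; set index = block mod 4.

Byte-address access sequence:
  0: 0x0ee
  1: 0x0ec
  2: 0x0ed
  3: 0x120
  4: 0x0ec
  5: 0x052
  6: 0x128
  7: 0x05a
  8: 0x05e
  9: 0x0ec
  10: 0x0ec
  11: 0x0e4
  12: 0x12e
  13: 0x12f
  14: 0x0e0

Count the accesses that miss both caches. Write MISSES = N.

  [0] addr=0xee blk=14 s=2: MISS | VC []
  [1] addr=0xec blk=14 s=2: L1-HIT | VC []
  [2] addr=0xed blk=14 s=2: L1-HIT | VC []
  [3] addr=0x120 blk=18 s=2: MISS | VC [14]
  [4] addr=0xec blk=14 s=2: VC-HIT | VC [18]
  [5] addr=0x52 blk=5 s=1: MISS | VC [18]
  [6] addr=0x128 blk=18 s=2: VC-HIT | VC [14]
  [7] addr=0x5a blk=5 s=1: L1-HIT | VC [14]
  [8] addr=0x5e blk=5 s=1: L1-HIT | VC [14]
  [9] addr=0xec blk=14 s=2: VC-HIT | VC [18]
  [10] addr=0xec blk=14 s=2: L1-HIT | VC [18]
  [11] addr=0xe4 blk=14 s=2: L1-HIT | VC [18]
  [12] addr=0x12e blk=18 s=2: VC-HIT | VC [14]
  [13] addr=0x12f blk=18 s=2: L1-HIT | VC [14]
  [14] addr=0xe0 blk=14 s=2: VC-HIT | VC [18]

MISSES = 3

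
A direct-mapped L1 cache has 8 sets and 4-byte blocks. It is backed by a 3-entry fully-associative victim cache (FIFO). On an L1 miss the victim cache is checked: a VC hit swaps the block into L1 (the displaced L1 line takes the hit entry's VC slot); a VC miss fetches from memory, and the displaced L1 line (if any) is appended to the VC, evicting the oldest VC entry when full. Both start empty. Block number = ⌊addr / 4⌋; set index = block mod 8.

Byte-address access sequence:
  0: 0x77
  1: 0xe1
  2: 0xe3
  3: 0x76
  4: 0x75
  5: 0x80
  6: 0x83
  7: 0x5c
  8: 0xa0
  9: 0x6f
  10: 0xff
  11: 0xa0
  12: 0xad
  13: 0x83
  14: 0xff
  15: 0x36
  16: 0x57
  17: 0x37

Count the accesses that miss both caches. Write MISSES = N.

MISSES = 10

0: 0x77 (blk 29, set 5) → MISS  vc=[]
1: 0xe1 (blk 56, set 0) → MISS  vc=[]
2: 0xe3 (blk 56, set 0) → L1-HIT  vc=[]
3: 0x76 (blk 29, set 5) → L1-HIT  vc=[]
4: 0x75 (blk 29, set 5) → L1-HIT  vc=[]
5: 0x80 (blk 32, set 0) → MISS  vc=[56]
6: 0x83 (blk 32, set 0) → L1-HIT  vc=[56]
7: 0x5c (blk 23, set 7) → MISS  vc=[56]
8: 0xa0 (blk 40, set 0) → MISS  vc=[56, 32]
9: 0x6f (blk 27, set 3) → MISS  vc=[56, 32]
10: 0xff (blk 63, set 7) → MISS  vc=[56, 32, 23]
11: 0xa0 (blk 40, set 0) → L1-HIT  vc=[56, 32, 23]
12: 0xad (blk 43, set 3) → MISS  vc=[32, 23, 27]
13: 0x83 (blk 32, set 0) → VC-HIT  vc=[40, 23, 27]
14: 0xff (blk 63, set 7) → L1-HIT  vc=[40, 23, 27]
15: 0x36 (blk 13, set 5) → MISS  vc=[23, 27, 29]
16: 0x57 (blk 21, set 5) → MISS  vc=[27, 29, 13]
17: 0x37 (blk 13, set 5) → VC-HIT  vc=[27, 29, 21]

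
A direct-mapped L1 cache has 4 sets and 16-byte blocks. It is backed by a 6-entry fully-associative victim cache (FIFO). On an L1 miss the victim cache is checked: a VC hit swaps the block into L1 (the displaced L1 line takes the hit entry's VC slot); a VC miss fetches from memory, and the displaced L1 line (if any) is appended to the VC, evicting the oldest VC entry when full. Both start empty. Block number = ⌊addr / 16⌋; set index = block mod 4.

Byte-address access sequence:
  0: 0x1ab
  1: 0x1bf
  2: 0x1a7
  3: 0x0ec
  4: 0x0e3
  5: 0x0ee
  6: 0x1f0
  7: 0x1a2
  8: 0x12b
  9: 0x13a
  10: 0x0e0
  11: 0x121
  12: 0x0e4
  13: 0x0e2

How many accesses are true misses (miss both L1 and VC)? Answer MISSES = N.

MISSES = 6

  [0] addr=0x1ab blk=26 s=2: MISS | VC []
  [1] addr=0x1bf blk=27 s=3: MISS | VC []
  [2] addr=0x1a7 blk=26 s=2: L1-HIT | VC []
  [3] addr=0xec blk=14 s=2: MISS | VC [26]
  [4] addr=0xe3 blk=14 s=2: L1-HIT | VC [26]
  [5] addr=0xee blk=14 s=2: L1-HIT | VC [26]
  [6] addr=0x1f0 blk=31 s=3: MISS | VC [26, 27]
  [7] addr=0x1a2 blk=26 s=2: VC-HIT | VC [14, 27]
  [8] addr=0x12b blk=18 s=2: MISS | VC [14, 27, 26]
  [9] addr=0x13a blk=19 s=3: MISS | VC [14, 27, 26, 31]
  [10] addr=0xe0 blk=14 s=2: VC-HIT | VC [18, 27, 26, 31]
  [11] addr=0x121 blk=18 s=2: VC-HIT | VC [14, 27, 26, 31]
  [12] addr=0xe4 blk=14 s=2: VC-HIT | VC [18, 27, 26, 31]
  [13] addr=0xe2 blk=14 s=2: L1-HIT | VC [18, 27, 26, 31]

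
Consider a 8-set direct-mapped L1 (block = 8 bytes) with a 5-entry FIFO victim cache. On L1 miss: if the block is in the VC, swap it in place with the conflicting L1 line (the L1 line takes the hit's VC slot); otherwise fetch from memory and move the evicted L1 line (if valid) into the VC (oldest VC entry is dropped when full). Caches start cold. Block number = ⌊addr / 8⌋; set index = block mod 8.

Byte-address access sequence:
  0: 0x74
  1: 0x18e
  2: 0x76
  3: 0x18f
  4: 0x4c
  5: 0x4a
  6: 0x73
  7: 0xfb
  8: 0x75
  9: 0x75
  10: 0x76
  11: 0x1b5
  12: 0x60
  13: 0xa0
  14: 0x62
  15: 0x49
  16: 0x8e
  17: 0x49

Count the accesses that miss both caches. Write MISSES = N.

  [0] addr=0x74 blk=14 s=6: MISS | VC []
  [1] addr=0x18e blk=49 s=1: MISS | VC []
  [2] addr=0x76 blk=14 s=6: L1-HIT | VC []
  [3] addr=0x18f blk=49 s=1: L1-HIT | VC []
  [4] addr=0x4c blk=9 s=1: MISS | VC [49]
  [5] addr=0x4a blk=9 s=1: L1-HIT | VC [49]
  [6] addr=0x73 blk=14 s=6: L1-HIT | VC [49]
  [7] addr=0xfb blk=31 s=7: MISS | VC [49]
  [8] addr=0x75 blk=14 s=6: L1-HIT | VC [49]
  [9] addr=0x75 blk=14 s=6: L1-HIT | VC [49]
  [10] addr=0x76 blk=14 s=6: L1-HIT | VC [49]
  [11] addr=0x1b5 blk=54 s=6: MISS | VC [49, 14]
  [12] addr=0x60 blk=12 s=4: MISS | VC [49, 14]
  [13] addr=0xa0 blk=20 s=4: MISS | VC [49, 14, 12]
  [14] addr=0x62 blk=12 s=4: VC-HIT | VC [49, 14, 20]
  [15] addr=0x49 blk=9 s=1: L1-HIT | VC [49, 14, 20]
  [16] addr=0x8e blk=17 s=1: MISS | VC [49, 14, 20, 9]
  [17] addr=0x49 blk=9 s=1: VC-HIT | VC [49, 14, 20, 17]

MISSES = 8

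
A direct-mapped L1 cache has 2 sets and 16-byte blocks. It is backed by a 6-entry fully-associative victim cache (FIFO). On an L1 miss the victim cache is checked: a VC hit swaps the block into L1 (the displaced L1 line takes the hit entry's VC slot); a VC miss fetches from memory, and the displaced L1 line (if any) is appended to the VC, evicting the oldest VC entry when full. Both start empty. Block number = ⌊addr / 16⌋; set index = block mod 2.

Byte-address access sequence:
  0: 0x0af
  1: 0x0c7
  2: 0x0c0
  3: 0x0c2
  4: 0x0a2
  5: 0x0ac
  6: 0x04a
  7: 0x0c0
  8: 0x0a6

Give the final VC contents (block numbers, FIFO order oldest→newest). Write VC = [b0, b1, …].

VC = [4, 12]

#0 0xaf→b10/s0 MISS; vc=[]
#1 0xc7→b12/s0 MISS; vc=[10]
#2 0xc0→b12/s0 L1-HIT; vc=[10]
#3 0xc2→b12/s0 L1-HIT; vc=[10]
#4 0xa2→b10/s0 VC-HIT; vc=[12]
#5 0xac→b10/s0 L1-HIT; vc=[12]
#6 0x4a→b4/s0 MISS; vc=[12,10]
#7 0xc0→b12/s0 VC-HIT; vc=[4,10]
#8 0xa6→b10/s0 VC-HIT; vc=[4,12]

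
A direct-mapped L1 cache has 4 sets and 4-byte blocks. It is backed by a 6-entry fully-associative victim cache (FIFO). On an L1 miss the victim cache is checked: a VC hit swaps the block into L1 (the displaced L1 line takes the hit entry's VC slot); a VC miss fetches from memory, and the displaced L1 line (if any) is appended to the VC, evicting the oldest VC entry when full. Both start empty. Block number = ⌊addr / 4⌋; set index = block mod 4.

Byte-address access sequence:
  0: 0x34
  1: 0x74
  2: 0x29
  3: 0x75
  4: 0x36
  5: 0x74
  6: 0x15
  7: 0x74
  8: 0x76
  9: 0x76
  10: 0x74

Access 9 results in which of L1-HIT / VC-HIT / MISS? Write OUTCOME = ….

#0 0x34→b13/s1 MISS; vc=[]
#1 0x74→b29/s1 MISS; vc=[13]
#2 0x29→b10/s2 MISS; vc=[13]
#3 0x75→b29/s1 L1-HIT; vc=[13]
#4 0x36→b13/s1 VC-HIT; vc=[29]
#5 0x74→b29/s1 VC-HIT; vc=[13]
#6 0x15→b5/s1 MISS; vc=[13,29]
#7 0x74→b29/s1 VC-HIT; vc=[13,5]
#8 0x76→b29/s1 L1-HIT; vc=[13,5]
#9 0x76→b29/s1 L1-HIT; vc=[13,5]
#10 0x74→b29/s1 L1-HIT; vc=[13,5]

OUTCOME = L1-HIT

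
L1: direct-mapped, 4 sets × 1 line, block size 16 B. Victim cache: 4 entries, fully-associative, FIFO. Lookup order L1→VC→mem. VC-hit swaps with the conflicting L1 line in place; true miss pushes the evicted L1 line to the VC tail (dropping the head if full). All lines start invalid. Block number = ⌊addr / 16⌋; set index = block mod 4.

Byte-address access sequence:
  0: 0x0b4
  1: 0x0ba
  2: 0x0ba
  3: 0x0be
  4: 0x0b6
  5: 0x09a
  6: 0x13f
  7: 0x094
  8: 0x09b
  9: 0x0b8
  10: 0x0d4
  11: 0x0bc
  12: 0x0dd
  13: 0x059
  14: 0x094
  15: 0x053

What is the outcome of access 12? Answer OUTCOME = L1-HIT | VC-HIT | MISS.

OUTCOME = L1-HIT

0: 0xb4 (blk 11, set 3) → MISS  vc=[]
1: 0xba (blk 11, set 3) → L1-HIT  vc=[]
2: 0xba (blk 11, set 3) → L1-HIT  vc=[]
3: 0xbe (blk 11, set 3) → L1-HIT  vc=[]
4: 0xb6 (blk 11, set 3) → L1-HIT  vc=[]
5: 0x9a (blk 9, set 1) → MISS  vc=[]
6: 0x13f (blk 19, set 3) → MISS  vc=[11]
7: 0x94 (blk 9, set 1) → L1-HIT  vc=[11]
8: 0x9b (blk 9, set 1) → L1-HIT  vc=[11]
9: 0xb8 (blk 11, set 3) → VC-HIT  vc=[19]
10: 0xd4 (blk 13, set 1) → MISS  vc=[19, 9]
11: 0xbc (blk 11, set 3) → L1-HIT  vc=[19, 9]
12: 0xdd (blk 13, set 1) → L1-HIT  vc=[19, 9]
13: 0x59 (blk 5, set 1) → MISS  vc=[19, 9, 13]
14: 0x94 (blk 9, set 1) → VC-HIT  vc=[19, 5, 13]
15: 0x53 (blk 5, set 1) → VC-HIT  vc=[19, 9, 13]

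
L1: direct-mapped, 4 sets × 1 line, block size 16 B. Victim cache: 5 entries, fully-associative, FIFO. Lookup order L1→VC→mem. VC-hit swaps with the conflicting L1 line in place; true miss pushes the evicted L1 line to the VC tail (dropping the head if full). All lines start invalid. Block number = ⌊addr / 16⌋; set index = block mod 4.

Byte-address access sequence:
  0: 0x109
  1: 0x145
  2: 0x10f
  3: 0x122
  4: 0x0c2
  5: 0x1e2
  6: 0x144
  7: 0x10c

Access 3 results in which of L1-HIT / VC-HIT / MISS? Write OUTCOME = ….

0: 0x109 (blk 16, set 0) → MISS  vc=[]
1: 0x145 (blk 20, set 0) → MISS  vc=[16]
2: 0x10f (blk 16, set 0) → VC-HIT  vc=[20]
3: 0x122 (blk 18, set 2) → MISS  vc=[20]
4: 0xc2 (blk 12, set 0) → MISS  vc=[20, 16]
5: 0x1e2 (blk 30, set 2) → MISS  vc=[20, 16, 18]
6: 0x144 (blk 20, set 0) → VC-HIT  vc=[12, 16, 18]
7: 0x10c (blk 16, set 0) → VC-HIT  vc=[12, 20, 18]

OUTCOME = MISS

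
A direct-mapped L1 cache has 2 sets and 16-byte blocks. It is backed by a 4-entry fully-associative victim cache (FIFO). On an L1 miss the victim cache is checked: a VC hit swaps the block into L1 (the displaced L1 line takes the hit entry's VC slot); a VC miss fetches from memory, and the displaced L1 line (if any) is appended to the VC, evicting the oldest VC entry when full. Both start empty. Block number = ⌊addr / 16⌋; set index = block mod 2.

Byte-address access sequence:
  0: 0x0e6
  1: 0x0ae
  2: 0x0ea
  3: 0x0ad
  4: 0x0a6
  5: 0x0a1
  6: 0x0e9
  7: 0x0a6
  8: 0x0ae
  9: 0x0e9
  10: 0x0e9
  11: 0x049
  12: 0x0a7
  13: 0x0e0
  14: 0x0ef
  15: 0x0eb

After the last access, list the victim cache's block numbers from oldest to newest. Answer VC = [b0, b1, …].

  [0] addr=0xe6 blk=14 s=0: MISS | VC []
  [1] addr=0xae blk=10 s=0: MISS | VC [14]
  [2] addr=0xea blk=14 s=0: VC-HIT | VC [10]
  [3] addr=0xad blk=10 s=0: VC-HIT | VC [14]
  [4] addr=0xa6 blk=10 s=0: L1-HIT | VC [14]
  [5] addr=0xa1 blk=10 s=0: L1-HIT | VC [14]
  [6] addr=0xe9 blk=14 s=0: VC-HIT | VC [10]
  [7] addr=0xa6 blk=10 s=0: VC-HIT | VC [14]
  [8] addr=0xae blk=10 s=0: L1-HIT | VC [14]
  [9] addr=0xe9 blk=14 s=0: VC-HIT | VC [10]
  [10] addr=0xe9 blk=14 s=0: L1-HIT | VC [10]
  [11] addr=0x49 blk=4 s=0: MISS | VC [10, 14]
  [12] addr=0xa7 blk=10 s=0: VC-HIT | VC [4, 14]
  [13] addr=0xe0 blk=14 s=0: VC-HIT | VC [4, 10]
  [14] addr=0xef blk=14 s=0: L1-HIT | VC [4, 10]
  [15] addr=0xeb blk=14 s=0: L1-HIT | VC [4, 10]

VC = [4, 10]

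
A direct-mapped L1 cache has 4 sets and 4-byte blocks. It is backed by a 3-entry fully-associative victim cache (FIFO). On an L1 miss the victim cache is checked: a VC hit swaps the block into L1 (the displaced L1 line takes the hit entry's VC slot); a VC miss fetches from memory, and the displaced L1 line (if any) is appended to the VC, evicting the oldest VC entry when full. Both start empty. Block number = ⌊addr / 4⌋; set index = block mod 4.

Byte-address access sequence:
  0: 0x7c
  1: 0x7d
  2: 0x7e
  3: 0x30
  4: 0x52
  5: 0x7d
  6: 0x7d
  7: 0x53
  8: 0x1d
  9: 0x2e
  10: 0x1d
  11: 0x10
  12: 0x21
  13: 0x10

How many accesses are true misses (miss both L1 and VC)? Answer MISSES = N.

0: 0x7c (blk 31, set 3) → MISS  vc=[]
1: 0x7d (blk 31, set 3) → L1-HIT  vc=[]
2: 0x7e (blk 31, set 3) → L1-HIT  vc=[]
3: 0x30 (blk 12, set 0) → MISS  vc=[]
4: 0x52 (blk 20, set 0) → MISS  vc=[12]
5: 0x7d (blk 31, set 3) → L1-HIT  vc=[12]
6: 0x7d (blk 31, set 3) → L1-HIT  vc=[12]
7: 0x53 (blk 20, set 0) → L1-HIT  vc=[12]
8: 0x1d (blk 7, set 3) → MISS  vc=[12, 31]
9: 0x2e (blk 11, set 3) → MISS  vc=[12, 31, 7]
10: 0x1d (blk 7, set 3) → VC-HIT  vc=[12, 31, 11]
11: 0x10 (blk 4, set 0) → MISS  vc=[31, 11, 20]
12: 0x21 (blk 8, set 0) → MISS  vc=[11, 20, 4]
13: 0x10 (blk 4, set 0) → VC-HIT  vc=[11, 20, 8]

MISSES = 7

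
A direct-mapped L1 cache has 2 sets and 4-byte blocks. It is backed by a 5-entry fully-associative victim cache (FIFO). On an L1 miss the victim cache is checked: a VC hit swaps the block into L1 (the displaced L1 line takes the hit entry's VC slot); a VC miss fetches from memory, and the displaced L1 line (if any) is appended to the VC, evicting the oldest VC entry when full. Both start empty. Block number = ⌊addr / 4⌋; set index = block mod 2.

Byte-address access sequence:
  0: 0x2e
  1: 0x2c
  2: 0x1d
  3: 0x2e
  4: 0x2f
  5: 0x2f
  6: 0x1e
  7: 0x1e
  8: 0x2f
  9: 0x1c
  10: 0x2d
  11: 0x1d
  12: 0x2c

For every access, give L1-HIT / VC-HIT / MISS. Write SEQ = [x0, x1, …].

SEQ = [MISS, L1-HIT, MISS, VC-HIT, L1-HIT, L1-HIT, VC-HIT, L1-HIT, VC-HIT, VC-HIT, VC-HIT, VC-HIT, VC-HIT]

0: 0x2e (blk 11, set 1) → MISS  vc=[]
1: 0x2c (blk 11, set 1) → L1-HIT  vc=[]
2: 0x1d (blk 7, set 1) → MISS  vc=[11]
3: 0x2e (blk 11, set 1) → VC-HIT  vc=[7]
4: 0x2f (blk 11, set 1) → L1-HIT  vc=[7]
5: 0x2f (blk 11, set 1) → L1-HIT  vc=[7]
6: 0x1e (blk 7, set 1) → VC-HIT  vc=[11]
7: 0x1e (blk 7, set 1) → L1-HIT  vc=[11]
8: 0x2f (blk 11, set 1) → VC-HIT  vc=[7]
9: 0x1c (blk 7, set 1) → VC-HIT  vc=[11]
10: 0x2d (blk 11, set 1) → VC-HIT  vc=[7]
11: 0x1d (blk 7, set 1) → VC-HIT  vc=[11]
12: 0x2c (blk 11, set 1) → VC-HIT  vc=[7]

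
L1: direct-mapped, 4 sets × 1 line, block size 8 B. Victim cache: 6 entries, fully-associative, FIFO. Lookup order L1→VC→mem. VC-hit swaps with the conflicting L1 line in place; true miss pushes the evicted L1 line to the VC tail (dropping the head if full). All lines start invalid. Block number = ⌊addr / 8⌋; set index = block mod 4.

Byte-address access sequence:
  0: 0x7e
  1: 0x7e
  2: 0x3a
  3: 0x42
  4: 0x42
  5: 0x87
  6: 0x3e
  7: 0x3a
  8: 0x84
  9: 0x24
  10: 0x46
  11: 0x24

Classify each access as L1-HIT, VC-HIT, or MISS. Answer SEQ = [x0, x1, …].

  [0] addr=0x7e blk=15 s=3: MISS | VC []
  [1] addr=0x7e blk=15 s=3: L1-HIT | VC []
  [2] addr=0x3a blk=7 s=3: MISS | VC [15]
  [3] addr=0x42 blk=8 s=0: MISS | VC [15]
  [4] addr=0x42 blk=8 s=0: L1-HIT | VC [15]
  [5] addr=0x87 blk=16 s=0: MISS | VC [15, 8]
  [6] addr=0x3e blk=7 s=3: L1-HIT | VC [15, 8]
  [7] addr=0x3a blk=7 s=3: L1-HIT | VC [15, 8]
  [8] addr=0x84 blk=16 s=0: L1-HIT | VC [15, 8]
  [9] addr=0x24 blk=4 s=0: MISS | VC [15, 8, 16]
  [10] addr=0x46 blk=8 s=0: VC-HIT | VC [15, 4, 16]
  [11] addr=0x24 blk=4 s=0: VC-HIT | VC [15, 8, 16]

SEQ = [MISS, L1-HIT, MISS, MISS, L1-HIT, MISS, L1-HIT, L1-HIT, L1-HIT, MISS, VC-HIT, VC-HIT]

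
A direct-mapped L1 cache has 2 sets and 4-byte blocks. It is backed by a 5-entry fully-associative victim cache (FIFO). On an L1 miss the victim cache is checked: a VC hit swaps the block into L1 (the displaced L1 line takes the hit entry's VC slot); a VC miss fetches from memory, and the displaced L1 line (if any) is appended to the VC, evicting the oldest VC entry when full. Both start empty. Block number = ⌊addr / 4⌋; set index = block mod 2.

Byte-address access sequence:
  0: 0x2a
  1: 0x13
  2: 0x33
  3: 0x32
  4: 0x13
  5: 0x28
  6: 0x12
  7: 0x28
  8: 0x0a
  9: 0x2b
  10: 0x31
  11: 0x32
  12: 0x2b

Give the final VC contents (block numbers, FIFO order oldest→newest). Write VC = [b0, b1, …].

VC = [4, 12, 2]

0: 0x2a (blk 10, set 0) → MISS  vc=[]
1: 0x13 (blk 4, set 0) → MISS  vc=[10]
2: 0x33 (blk 12, set 0) → MISS  vc=[10, 4]
3: 0x32 (blk 12, set 0) → L1-HIT  vc=[10, 4]
4: 0x13 (blk 4, set 0) → VC-HIT  vc=[10, 12]
5: 0x28 (blk 10, set 0) → VC-HIT  vc=[4, 12]
6: 0x12 (blk 4, set 0) → VC-HIT  vc=[10, 12]
7: 0x28 (blk 10, set 0) → VC-HIT  vc=[4, 12]
8: 0xa (blk 2, set 0) → MISS  vc=[4, 12, 10]
9: 0x2b (blk 10, set 0) → VC-HIT  vc=[4, 12, 2]
10: 0x31 (blk 12, set 0) → VC-HIT  vc=[4, 10, 2]
11: 0x32 (blk 12, set 0) → L1-HIT  vc=[4, 10, 2]
12: 0x2b (blk 10, set 0) → VC-HIT  vc=[4, 12, 2]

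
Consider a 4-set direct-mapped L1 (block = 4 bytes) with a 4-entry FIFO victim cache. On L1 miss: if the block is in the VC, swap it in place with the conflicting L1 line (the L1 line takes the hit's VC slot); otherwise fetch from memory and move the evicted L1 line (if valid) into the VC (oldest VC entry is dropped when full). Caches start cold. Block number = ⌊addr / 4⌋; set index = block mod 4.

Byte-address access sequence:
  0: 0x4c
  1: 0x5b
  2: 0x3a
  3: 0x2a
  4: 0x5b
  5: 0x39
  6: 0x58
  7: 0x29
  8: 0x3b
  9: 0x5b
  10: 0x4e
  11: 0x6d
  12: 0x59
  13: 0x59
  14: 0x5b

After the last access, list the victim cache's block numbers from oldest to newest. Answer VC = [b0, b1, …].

0: 0x4c (blk 19, set 3) → MISS  vc=[]
1: 0x5b (blk 22, set 2) → MISS  vc=[]
2: 0x3a (blk 14, set 2) → MISS  vc=[22]
3: 0x2a (blk 10, set 2) → MISS  vc=[22, 14]
4: 0x5b (blk 22, set 2) → VC-HIT  vc=[10, 14]
5: 0x39 (blk 14, set 2) → VC-HIT  vc=[10, 22]
6: 0x58 (blk 22, set 2) → VC-HIT  vc=[10, 14]
7: 0x29 (blk 10, set 2) → VC-HIT  vc=[22, 14]
8: 0x3b (blk 14, set 2) → VC-HIT  vc=[22, 10]
9: 0x5b (blk 22, set 2) → VC-HIT  vc=[14, 10]
10: 0x4e (blk 19, set 3) → L1-HIT  vc=[14, 10]
11: 0x6d (blk 27, set 3) → MISS  vc=[14, 10, 19]
12: 0x59 (blk 22, set 2) → L1-HIT  vc=[14, 10, 19]
13: 0x59 (blk 22, set 2) → L1-HIT  vc=[14, 10, 19]
14: 0x5b (blk 22, set 2) → L1-HIT  vc=[14, 10, 19]

VC = [14, 10, 19]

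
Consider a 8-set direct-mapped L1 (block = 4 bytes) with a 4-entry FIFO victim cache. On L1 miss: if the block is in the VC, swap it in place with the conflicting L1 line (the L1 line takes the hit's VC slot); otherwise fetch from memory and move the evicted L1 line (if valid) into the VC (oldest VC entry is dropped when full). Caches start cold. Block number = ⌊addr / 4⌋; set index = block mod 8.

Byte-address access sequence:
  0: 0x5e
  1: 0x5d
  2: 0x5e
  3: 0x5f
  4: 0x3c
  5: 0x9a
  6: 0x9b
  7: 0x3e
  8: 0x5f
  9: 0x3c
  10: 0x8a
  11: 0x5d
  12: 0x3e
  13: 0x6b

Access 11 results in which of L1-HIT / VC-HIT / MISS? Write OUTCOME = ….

OUTCOME = VC-HIT

  [0] addr=0x5e blk=23 s=7: MISS | VC []
  [1] addr=0x5d blk=23 s=7: L1-HIT | VC []
  [2] addr=0x5e blk=23 s=7: L1-HIT | VC []
  [3] addr=0x5f blk=23 s=7: L1-HIT | VC []
  [4] addr=0x3c blk=15 s=7: MISS | VC [23]
  [5] addr=0x9a blk=38 s=6: MISS | VC [23]
  [6] addr=0x9b blk=38 s=6: L1-HIT | VC [23]
  [7] addr=0x3e blk=15 s=7: L1-HIT | VC [23]
  [8] addr=0x5f blk=23 s=7: VC-HIT | VC [15]
  [9] addr=0x3c blk=15 s=7: VC-HIT | VC [23]
  [10] addr=0x8a blk=34 s=2: MISS | VC [23]
  [11] addr=0x5d blk=23 s=7: VC-HIT | VC [15]
  [12] addr=0x3e blk=15 s=7: VC-HIT | VC [23]
  [13] addr=0x6b blk=26 s=2: MISS | VC [23, 34]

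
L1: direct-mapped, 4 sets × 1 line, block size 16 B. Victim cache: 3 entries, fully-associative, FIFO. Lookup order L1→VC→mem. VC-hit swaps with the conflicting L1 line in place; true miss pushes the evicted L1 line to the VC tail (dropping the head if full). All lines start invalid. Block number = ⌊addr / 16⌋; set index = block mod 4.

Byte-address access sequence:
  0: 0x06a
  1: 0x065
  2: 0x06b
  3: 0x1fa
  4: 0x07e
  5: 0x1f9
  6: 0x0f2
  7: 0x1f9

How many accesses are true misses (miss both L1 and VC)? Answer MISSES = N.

MISSES = 4

0: 0x6a (blk 6, set 2) → MISS  vc=[]
1: 0x65 (blk 6, set 2) → L1-HIT  vc=[]
2: 0x6b (blk 6, set 2) → L1-HIT  vc=[]
3: 0x1fa (blk 31, set 3) → MISS  vc=[]
4: 0x7e (blk 7, set 3) → MISS  vc=[31]
5: 0x1f9 (blk 31, set 3) → VC-HIT  vc=[7]
6: 0xf2 (blk 15, set 3) → MISS  vc=[7, 31]
7: 0x1f9 (blk 31, set 3) → VC-HIT  vc=[7, 15]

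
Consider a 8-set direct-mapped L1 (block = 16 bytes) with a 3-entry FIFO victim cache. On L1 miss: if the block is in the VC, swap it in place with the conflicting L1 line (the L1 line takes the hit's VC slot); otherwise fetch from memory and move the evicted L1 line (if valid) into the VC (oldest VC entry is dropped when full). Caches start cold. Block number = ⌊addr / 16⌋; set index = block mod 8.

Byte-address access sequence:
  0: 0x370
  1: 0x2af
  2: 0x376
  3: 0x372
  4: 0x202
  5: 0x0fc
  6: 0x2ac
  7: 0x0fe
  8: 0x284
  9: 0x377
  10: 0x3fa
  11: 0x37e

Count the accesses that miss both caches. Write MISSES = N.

MISSES = 6

#0 0x370→b55/s7 MISS; vc=[]
#1 0x2af→b42/s2 MISS; vc=[]
#2 0x376→b55/s7 L1-HIT; vc=[]
#3 0x372→b55/s7 L1-HIT; vc=[]
#4 0x202→b32/s0 MISS; vc=[]
#5 0xfc→b15/s7 MISS; vc=[55]
#6 0x2ac→b42/s2 L1-HIT; vc=[55]
#7 0xfe→b15/s7 L1-HIT; vc=[55]
#8 0x284→b40/s0 MISS; vc=[55,32]
#9 0x377→b55/s7 VC-HIT; vc=[15,32]
#10 0x3fa→b63/s7 MISS; vc=[15,32,55]
#11 0x37e→b55/s7 VC-HIT; vc=[15,32,63]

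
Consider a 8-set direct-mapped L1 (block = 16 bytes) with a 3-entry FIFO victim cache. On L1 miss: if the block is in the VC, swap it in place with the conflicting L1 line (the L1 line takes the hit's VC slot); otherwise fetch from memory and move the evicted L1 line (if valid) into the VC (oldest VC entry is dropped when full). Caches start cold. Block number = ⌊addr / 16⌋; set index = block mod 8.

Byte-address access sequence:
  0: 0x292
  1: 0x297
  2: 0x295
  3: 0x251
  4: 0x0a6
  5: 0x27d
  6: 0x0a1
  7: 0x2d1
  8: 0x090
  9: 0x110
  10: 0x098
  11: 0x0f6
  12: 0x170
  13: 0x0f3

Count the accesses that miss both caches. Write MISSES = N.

#0 0x292→b41/s1 MISS; vc=[]
#1 0x297→b41/s1 L1-HIT; vc=[]
#2 0x295→b41/s1 L1-HIT; vc=[]
#3 0x251→b37/s5 MISS; vc=[]
#4 0xa6→b10/s2 MISS; vc=[]
#5 0x27d→b39/s7 MISS; vc=[]
#6 0xa1→b10/s2 L1-HIT; vc=[]
#7 0x2d1→b45/s5 MISS; vc=[37]
#8 0x90→b9/s1 MISS; vc=[37,41]
#9 0x110→b17/s1 MISS; vc=[37,41,9]
#10 0x98→b9/s1 VC-HIT; vc=[37,41,17]
#11 0xf6→b15/s7 MISS; vc=[41,17,39]
#12 0x170→b23/s7 MISS; vc=[17,39,15]
#13 0xf3→b15/s7 VC-HIT; vc=[17,39,23]

MISSES = 9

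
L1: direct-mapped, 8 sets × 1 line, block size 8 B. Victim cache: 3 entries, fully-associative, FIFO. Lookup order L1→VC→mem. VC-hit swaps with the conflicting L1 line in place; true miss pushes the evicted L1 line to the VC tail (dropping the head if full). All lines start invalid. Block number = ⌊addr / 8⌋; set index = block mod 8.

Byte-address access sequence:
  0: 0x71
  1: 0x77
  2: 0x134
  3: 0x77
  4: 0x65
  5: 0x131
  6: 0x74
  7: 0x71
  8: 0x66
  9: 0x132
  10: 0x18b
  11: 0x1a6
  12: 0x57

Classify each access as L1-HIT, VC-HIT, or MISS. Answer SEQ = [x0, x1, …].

#0 0x71→b14/s6 MISS; vc=[]
#1 0x77→b14/s6 L1-HIT; vc=[]
#2 0x134→b38/s6 MISS; vc=[14]
#3 0x77→b14/s6 VC-HIT; vc=[38]
#4 0x65→b12/s4 MISS; vc=[38]
#5 0x131→b38/s6 VC-HIT; vc=[14]
#6 0x74→b14/s6 VC-HIT; vc=[38]
#7 0x71→b14/s6 L1-HIT; vc=[38]
#8 0x66→b12/s4 L1-HIT; vc=[38]
#9 0x132→b38/s6 VC-HIT; vc=[14]
#10 0x18b→b49/s1 MISS; vc=[14]
#11 0x1a6→b52/s4 MISS; vc=[14,12]
#12 0x57→b10/s2 MISS; vc=[14,12]

SEQ = [MISS, L1-HIT, MISS, VC-HIT, MISS, VC-HIT, VC-HIT, L1-HIT, L1-HIT, VC-HIT, MISS, MISS, MISS]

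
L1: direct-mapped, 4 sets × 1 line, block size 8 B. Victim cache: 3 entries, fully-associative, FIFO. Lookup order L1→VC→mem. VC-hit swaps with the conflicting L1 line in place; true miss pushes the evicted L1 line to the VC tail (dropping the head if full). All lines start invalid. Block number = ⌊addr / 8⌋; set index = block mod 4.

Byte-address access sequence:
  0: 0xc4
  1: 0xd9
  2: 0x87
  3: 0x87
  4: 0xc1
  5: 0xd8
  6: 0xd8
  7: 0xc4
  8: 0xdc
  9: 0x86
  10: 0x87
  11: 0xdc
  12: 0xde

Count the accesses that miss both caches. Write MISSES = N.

MISSES = 3

  [0] addr=0xc4 blk=24 s=0: MISS | VC []
  [1] addr=0xd9 blk=27 s=3: MISS | VC []
  [2] addr=0x87 blk=16 s=0: MISS | VC [24]
  [3] addr=0x87 blk=16 s=0: L1-HIT | VC [24]
  [4] addr=0xc1 blk=24 s=0: VC-HIT | VC [16]
  [5] addr=0xd8 blk=27 s=3: L1-HIT | VC [16]
  [6] addr=0xd8 blk=27 s=3: L1-HIT | VC [16]
  [7] addr=0xc4 blk=24 s=0: L1-HIT | VC [16]
  [8] addr=0xdc blk=27 s=3: L1-HIT | VC [16]
  [9] addr=0x86 blk=16 s=0: VC-HIT | VC [24]
  [10] addr=0x87 blk=16 s=0: L1-HIT | VC [24]
  [11] addr=0xdc blk=27 s=3: L1-HIT | VC [24]
  [12] addr=0xde blk=27 s=3: L1-HIT | VC [24]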